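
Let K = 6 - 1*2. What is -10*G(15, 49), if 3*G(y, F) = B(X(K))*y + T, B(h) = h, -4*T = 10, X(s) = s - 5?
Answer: 175/3 ≈ 58.333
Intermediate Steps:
K = 4 (K = 6 - 2 = 4)
X(s) = -5 + s
T = -5/2 (T = -¼*10 = -5/2 ≈ -2.5000)
G(y, F) = -⅚ - y/3 (G(y, F) = ((-5 + 4)*y - 5/2)/3 = (-y - 5/2)/3 = (-5/2 - y)/3 = -⅚ - y/3)
-10*G(15, 49) = -10*(-⅚ - ⅓*15) = -10*(-⅚ - 5) = -10*(-35/6) = 175/3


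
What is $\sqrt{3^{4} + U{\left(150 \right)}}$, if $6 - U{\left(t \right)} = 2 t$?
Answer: $i \sqrt{213} \approx 14.595 i$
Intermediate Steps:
$U{\left(t \right)} = 6 - 2 t$
$\sqrt{3^{4} + U{\left(150 \right)}} = \sqrt{3^{4} + \left(6 - 300\right)} = \sqrt{81 + \left(6 - 300\right)} = \sqrt{81 - 294} = \sqrt{-213} = i \sqrt{213}$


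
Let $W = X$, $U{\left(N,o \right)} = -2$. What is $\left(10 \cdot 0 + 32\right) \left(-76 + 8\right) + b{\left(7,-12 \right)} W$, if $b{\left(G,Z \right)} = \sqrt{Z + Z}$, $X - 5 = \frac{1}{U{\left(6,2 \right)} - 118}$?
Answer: $-2176 + \frac{599 i \sqrt{6}}{60} \approx -2176.0 + 24.454 i$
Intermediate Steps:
$X = \frac{599}{120}$ ($X = 5 + \frac{1}{-2 - 118} = 5 + \frac{1}{-120} = 5 - \frac{1}{120} = \frac{599}{120} \approx 4.9917$)
$W = \frac{599}{120} \approx 4.9917$
$b{\left(G,Z \right)} = \sqrt{2} \sqrt{Z}$ ($b{\left(G,Z \right)} = \sqrt{2 Z} = \sqrt{2} \sqrt{Z}$)
$\left(10 \cdot 0 + 32\right) \left(-76 + 8\right) + b{\left(7,-12 \right)} W = \left(10 \cdot 0 + 32\right) \left(-76 + 8\right) + \sqrt{2} \sqrt{-12} \cdot \frac{599}{120} = \left(0 + 32\right) \left(-68\right) + \sqrt{2} \cdot 2 i \sqrt{3} \cdot \frac{599}{120} = 32 \left(-68\right) + 2 i \sqrt{6} \cdot \frac{599}{120} = -2176 + \frac{599 i \sqrt{6}}{60}$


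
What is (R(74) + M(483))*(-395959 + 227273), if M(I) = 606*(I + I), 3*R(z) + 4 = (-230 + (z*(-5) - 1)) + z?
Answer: -98718252234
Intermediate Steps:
R(z) = -235/3 - 4*z/3 (R(z) = -4/3 + ((-230 + (z*(-5) - 1)) + z)/3 = -4/3 + ((-230 + (-5*z - 1)) + z)/3 = -4/3 + ((-230 + (-1 - 5*z)) + z)/3 = -4/3 + ((-231 - 5*z) + z)/3 = -4/3 + (-231 - 4*z)/3 = -4/3 + (-77 - 4*z/3) = -235/3 - 4*z/3)
M(I) = 1212*I (M(I) = 606*(2*I) = 1212*I)
(R(74) + M(483))*(-395959 + 227273) = ((-235/3 - 4/3*74) + 1212*483)*(-395959 + 227273) = ((-235/3 - 296/3) + 585396)*(-168686) = (-177 + 585396)*(-168686) = 585219*(-168686) = -98718252234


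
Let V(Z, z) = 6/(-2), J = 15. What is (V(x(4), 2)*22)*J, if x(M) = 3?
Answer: -990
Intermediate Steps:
V(Z, z) = -3 (V(Z, z) = 6*(-½) = -3)
(V(x(4), 2)*22)*J = -3*22*15 = -66*15 = -990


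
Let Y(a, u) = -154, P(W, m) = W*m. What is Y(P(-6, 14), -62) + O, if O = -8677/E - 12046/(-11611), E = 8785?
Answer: -15703330327/102002635 ≈ -153.95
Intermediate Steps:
O = 5075463/102002635 (O = -8677/8785 - 12046/(-11611) = -8677*1/8785 - 12046*(-1/11611) = -8677/8785 + 12046/11611 = 5075463/102002635 ≈ 0.049758)
Y(P(-6, 14), -62) + O = -154 + 5075463/102002635 = -15703330327/102002635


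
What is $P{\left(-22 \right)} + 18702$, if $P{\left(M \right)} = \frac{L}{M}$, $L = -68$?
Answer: $\frac{205756}{11} \approx 18705.0$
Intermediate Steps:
$P{\left(M \right)} = - \frac{68}{M}$
$P{\left(-22 \right)} + 18702 = - \frac{68}{-22} + 18702 = \left(-68\right) \left(- \frac{1}{22}\right) + 18702 = \frac{34}{11} + 18702 = \frac{205756}{11}$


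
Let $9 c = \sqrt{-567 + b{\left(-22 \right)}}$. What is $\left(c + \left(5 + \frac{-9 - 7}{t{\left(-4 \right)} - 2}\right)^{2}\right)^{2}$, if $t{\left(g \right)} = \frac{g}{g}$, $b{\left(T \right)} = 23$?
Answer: $\frac{15752417}{81} + 392 i \sqrt{34} \approx 1.9447 \cdot 10^{5} + 2285.7 i$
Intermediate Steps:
$t{\left(g \right)} = 1$
$c = \frac{4 i \sqrt{34}}{9}$ ($c = \frac{\sqrt{-567 + 23}}{9} = \frac{\sqrt{-544}}{9} = \frac{4 i \sqrt{34}}{9} \approx 2.5915 i$)
$\left(c + \left(5 + \frac{-9 - 7}{t{\left(-4 \right)} - 2}\right)^{2}\right)^{2} = \left(\frac{4 i \sqrt{34}}{9} + \left(5 + \frac{-9 - 7}{1 - 2}\right)^{2}\right)^{2} = \left(\frac{4 i \sqrt{34}}{9} + \left(5 - \frac{16}{-1}\right)^{2}\right)^{2} = \left(\frac{4 i \sqrt{34}}{9} + \left(5 - -16\right)^{2}\right)^{2} = \left(\frac{4 i \sqrt{34}}{9} + \left(5 + 16\right)^{2}\right)^{2} = \left(\frac{4 i \sqrt{34}}{9} + 21^{2}\right)^{2} = \left(\frac{4 i \sqrt{34}}{9} + 441\right)^{2} = \left(441 + \frac{4 i \sqrt{34}}{9}\right)^{2}$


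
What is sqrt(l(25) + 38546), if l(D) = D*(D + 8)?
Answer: sqrt(39371) ≈ 198.42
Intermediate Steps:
l(D) = D*(8 + D)
sqrt(l(25) + 38546) = sqrt(25*(8 + 25) + 38546) = sqrt(25*33 + 38546) = sqrt(825 + 38546) = sqrt(39371)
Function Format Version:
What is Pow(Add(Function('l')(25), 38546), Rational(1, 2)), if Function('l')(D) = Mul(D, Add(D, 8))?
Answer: Pow(39371, Rational(1, 2)) ≈ 198.42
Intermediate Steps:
Function('l')(D) = Mul(D, Add(8, D))
Pow(Add(Function('l')(25), 38546), Rational(1, 2)) = Pow(Add(Mul(25, Add(8, 25)), 38546), Rational(1, 2)) = Pow(Add(Mul(25, 33), 38546), Rational(1, 2)) = Pow(Add(825, 38546), Rational(1, 2)) = Pow(39371, Rational(1, 2))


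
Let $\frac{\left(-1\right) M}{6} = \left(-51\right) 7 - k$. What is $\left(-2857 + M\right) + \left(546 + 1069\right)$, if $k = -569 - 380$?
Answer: $-4794$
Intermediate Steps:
$k = -949$ ($k = -569 - 380 = -949$)
$M = -3552$ ($M = - 6 \left(\left(-51\right) 7 - -949\right) = - 6 \left(-357 + 949\right) = \left(-6\right) 592 = -3552$)
$\left(-2857 + M\right) + \left(546 + 1069\right) = \left(-2857 - 3552\right) + \left(546 + 1069\right) = -6409 + 1615 = -4794$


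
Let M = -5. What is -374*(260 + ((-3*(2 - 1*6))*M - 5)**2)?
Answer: -1677390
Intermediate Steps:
-374*(260 + ((-3*(2 - 1*6))*M - 5)**2) = -374*(260 + (-3*(2 - 1*6)*(-5) - 5)**2) = -374*(260 + (-3*(2 - 6)*(-5) - 5)**2) = -374*(260 + (-3*(-4)*(-5) - 5)**2) = -374*(260 + (12*(-5) - 5)**2) = -374*(260 + (-60 - 5)**2) = -374*(260 + (-65)**2) = -374*(260 + 4225) = -374*4485 = -1677390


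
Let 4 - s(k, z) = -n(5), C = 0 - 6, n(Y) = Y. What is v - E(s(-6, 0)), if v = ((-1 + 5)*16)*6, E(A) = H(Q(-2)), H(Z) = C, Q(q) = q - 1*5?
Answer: 390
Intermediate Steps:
C = -6
s(k, z) = 9 (s(k, z) = 4 - (-1)*5 = 4 - 1*(-5) = 4 + 5 = 9)
Q(q) = -5 + q (Q(q) = q - 5 = -5 + q)
H(Z) = -6
E(A) = -6
v = 384 (v = (4*16)*6 = 64*6 = 384)
v - E(s(-6, 0)) = 384 - 1*(-6) = 384 + 6 = 390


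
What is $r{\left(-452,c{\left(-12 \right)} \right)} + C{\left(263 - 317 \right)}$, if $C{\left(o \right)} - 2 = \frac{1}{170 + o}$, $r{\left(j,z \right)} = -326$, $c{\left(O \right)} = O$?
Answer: $- \frac{37583}{116} \approx -323.99$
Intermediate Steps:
$C{\left(o \right)} = 2 + \frac{1}{170 + o}$
$r{\left(-452,c{\left(-12 \right)} \right)} + C{\left(263 - 317 \right)} = -326 + \frac{341 + 2 \left(263 - 317\right)}{170 + \left(263 - 317\right)} = -326 + \frac{341 + 2 \left(-54\right)}{170 - 54} = -326 + \frac{341 - 108}{116} = -326 + \frac{1}{116} \cdot 233 = -326 + \frac{233}{116} = - \frac{37583}{116}$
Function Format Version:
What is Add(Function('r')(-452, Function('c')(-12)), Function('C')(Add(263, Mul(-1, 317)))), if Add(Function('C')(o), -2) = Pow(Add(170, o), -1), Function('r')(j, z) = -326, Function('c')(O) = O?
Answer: Rational(-37583, 116) ≈ -323.99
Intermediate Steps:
Function('C')(o) = Add(2, Pow(Add(170, o), -1))
Add(Function('r')(-452, Function('c')(-12)), Function('C')(Add(263, Mul(-1, 317)))) = Add(-326, Mul(Pow(Add(170, Add(263, Mul(-1, 317))), -1), Add(341, Mul(2, Add(263, Mul(-1, 317)))))) = Add(-326, Mul(Pow(Add(170, Add(263, -317)), -1), Add(341, Mul(2, Add(263, -317))))) = Add(-326, Mul(Pow(Add(170, -54), -1), Add(341, Mul(2, -54)))) = Add(-326, Mul(Pow(116, -1), Add(341, -108))) = Add(-326, Mul(Rational(1, 116), 233)) = Add(-326, Rational(233, 116)) = Rational(-37583, 116)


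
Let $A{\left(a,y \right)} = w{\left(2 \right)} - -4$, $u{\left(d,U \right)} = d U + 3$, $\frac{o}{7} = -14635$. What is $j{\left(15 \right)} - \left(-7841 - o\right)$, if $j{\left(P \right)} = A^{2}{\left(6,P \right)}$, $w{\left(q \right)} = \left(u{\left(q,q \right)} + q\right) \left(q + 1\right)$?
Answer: $-93643$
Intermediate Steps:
$o = -102445$ ($o = 7 \left(-14635\right) = -102445$)
$u{\left(d,U \right)} = 3 + U d$ ($u{\left(d,U \right)} = U d + 3 = 3 + U d$)
$w{\left(q \right)} = \left(1 + q\right) \left(3 + q + q^{2}\right)$ ($w{\left(q \right)} = \left(\left(3 + q q\right) + q\right) \left(q + 1\right) = \left(\left(3 + q^{2}\right) + q\right) \left(1 + q\right) = \left(3 + q + q^{2}\right) \left(1 + q\right) = \left(1 + q\right) \left(3 + q + q^{2}\right)$)
$A{\left(a,y \right)} = 31$ ($A{\left(a,y \right)} = \left(3 + 2^{3} + 2 \cdot 2^{2} + 4 \cdot 2\right) - -4 = \left(3 + 8 + 2 \cdot 4 + 8\right) + 4 = \left(3 + 8 + 8 + 8\right) + 4 = 27 + 4 = 31$)
$j{\left(P \right)} = 961$ ($j{\left(P \right)} = 31^{2} = 961$)
$j{\left(15 \right)} - \left(-7841 - o\right) = 961 - \left(-7841 - -102445\right) = 961 - \left(-7841 + 102445\right) = 961 - 94604 = -93643$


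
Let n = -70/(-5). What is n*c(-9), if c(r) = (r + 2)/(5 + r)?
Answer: 49/2 ≈ 24.500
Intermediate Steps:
c(r) = (2 + r)/(5 + r)
n = 14 (n = -70*(-⅕) = 14)
n*c(-9) = 14*((2 - 9)/(5 - 9)) = 14*(-7/(-4)) = 14*(-¼*(-7)) = 14*(7/4) = 49/2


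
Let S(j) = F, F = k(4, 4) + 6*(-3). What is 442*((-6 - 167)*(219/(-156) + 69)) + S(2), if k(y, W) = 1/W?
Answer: -20675301/4 ≈ -5.1688e+6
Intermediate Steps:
F = -71/4 (F = 1/4 + 6*(-3) = ¼ - 18 = -71/4 ≈ -17.750)
S(j) = -71/4
442*((-6 - 167)*(219/(-156) + 69)) + S(2) = 442*((-6 - 167)*(219/(-156) + 69)) - 71/4 = 442*(-173*(219*(-1/156) + 69)) - 71/4 = 442*(-173*(-73/52 + 69)) - 71/4 = 442*(-173*3515/52) - 71/4 = 442*(-608095/52) - 71/4 = -10337615/2 - 71/4 = -20675301/4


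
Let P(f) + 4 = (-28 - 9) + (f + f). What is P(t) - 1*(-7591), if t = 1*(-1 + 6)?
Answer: 7560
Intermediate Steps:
t = 5 (t = 1*5 = 5)
P(f) = -41 + 2*f (P(f) = -4 + ((-28 - 9) + (f + f)) = -4 + (-37 + 2*f) = -41 + 2*f)
P(t) - 1*(-7591) = (-41 + 2*5) - 1*(-7591) = (-41 + 10) + 7591 = -31 + 7591 = 7560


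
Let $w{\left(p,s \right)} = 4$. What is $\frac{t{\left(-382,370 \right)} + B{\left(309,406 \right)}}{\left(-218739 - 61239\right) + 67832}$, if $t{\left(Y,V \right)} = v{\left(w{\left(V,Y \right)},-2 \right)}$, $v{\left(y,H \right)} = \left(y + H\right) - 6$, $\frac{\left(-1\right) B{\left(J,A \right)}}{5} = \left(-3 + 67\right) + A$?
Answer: $\frac{107}{9643} \approx 0.011096$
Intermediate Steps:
$B{\left(J,A \right)} = -320 - 5 A$ ($B{\left(J,A \right)} = - 5 \left(\left(-3 + 67\right) + A\right) = - 5 \left(64 + A\right) = -320 - 5 A$)
$v{\left(y,H \right)} = -6 + H + y$ ($v{\left(y,H \right)} = \left(H + y\right) - 6 = -6 + H + y$)
$t{\left(Y,V \right)} = -4$ ($t{\left(Y,V \right)} = -6 - 2 + 4 = -4$)
$\frac{t{\left(-382,370 \right)} + B{\left(309,406 \right)}}{\left(-218739 - 61239\right) + 67832} = \frac{-4 - 2350}{\left(-218739 - 61239\right) + 67832} = \frac{-4 - 2350}{-279978 + 67832} = - \frac{2354}{-212146} = \left(-2354\right) \left(- \frac{1}{212146}\right) = \frac{107}{9643}$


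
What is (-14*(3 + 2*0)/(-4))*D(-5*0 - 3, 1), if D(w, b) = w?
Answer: -63/2 ≈ -31.500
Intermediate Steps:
(-14*(3 + 2*0)/(-4))*D(-5*0 - 3, 1) = (-14*(3 + 2*0)/(-4))*(-5*0 - 3) = (-14*(3 + 0)*(-1)/4)*(0 - 3) = -42*(-1)/4*(-3) = -14*(-¾)*(-3) = (21/2)*(-3) = -63/2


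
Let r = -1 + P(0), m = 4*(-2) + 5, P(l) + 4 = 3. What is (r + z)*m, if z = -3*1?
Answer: 15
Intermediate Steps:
P(l) = -1 (P(l) = -4 + 3 = -1)
z = -3
m = -3 (m = -8 + 5 = -3)
r = -2 (r = -1 - 1 = -2)
(r + z)*m = (-2 - 3)*(-3) = -5*(-3) = 15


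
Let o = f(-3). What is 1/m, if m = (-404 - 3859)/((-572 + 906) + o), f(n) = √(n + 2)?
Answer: -334/4263 - I/4263 ≈ -0.078349 - 0.00023458*I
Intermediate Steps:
f(n) = √(2 + n)
o = I (o = √(2 - 3) = √(-1) = I ≈ 1.0*I)
m = -4263*(334 - I)/111557 (m = (-404 - 3859)/((-572 + 906) + I) = -4263*(334 - I)/111557 ≈ -12.763 + 0.038214*I)
1/m = 1/(-1423842/111557 + 4263*I/111557) = 111557*(-1423842/111557 - 4263*I/111557)/18173169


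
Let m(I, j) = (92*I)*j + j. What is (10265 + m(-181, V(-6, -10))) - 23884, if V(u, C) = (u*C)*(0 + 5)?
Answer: -5008919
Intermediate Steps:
V(u, C) = 5*C*u (V(u, C) = (C*u)*5 = 5*C*u)
m(I, j) = j + 92*I*j (m(I, j) = 92*I*j + j = j + 92*I*j)
(10265 + m(-181, V(-6, -10))) - 23884 = (10265 + (5*(-10)*(-6))*(1 + 92*(-181))) - 23884 = (10265 + 300*(1 - 16652)) - 23884 = (10265 + 300*(-16651)) - 23884 = (10265 - 4995300) - 23884 = -4985035 - 23884 = -5008919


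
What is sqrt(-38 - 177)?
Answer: I*sqrt(215) ≈ 14.663*I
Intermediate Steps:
sqrt(-38 - 177) = sqrt(-215) = I*sqrt(215)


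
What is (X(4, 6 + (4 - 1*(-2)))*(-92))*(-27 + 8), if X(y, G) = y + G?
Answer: 27968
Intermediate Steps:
X(y, G) = G + y
(X(4, 6 + (4 - 1*(-2)))*(-92))*(-27 + 8) = (((6 + (4 - 1*(-2))) + 4)*(-92))*(-27 + 8) = (((6 + (4 + 2)) + 4)*(-92))*(-19) = (((6 + 6) + 4)*(-92))*(-19) = ((12 + 4)*(-92))*(-19) = (16*(-92))*(-19) = -1472*(-19) = 27968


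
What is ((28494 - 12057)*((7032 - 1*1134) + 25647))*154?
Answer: 79849795410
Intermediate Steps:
((28494 - 12057)*((7032 - 1*1134) + 25647))*154 = (16437*((7032 - 1134) + 25647))*154 = (16437*(5898 + 25647))*154 = (16437*31545)*154 = 518505165*154 = 79849795410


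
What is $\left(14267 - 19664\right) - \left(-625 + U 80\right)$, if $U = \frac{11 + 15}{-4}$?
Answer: $-4252$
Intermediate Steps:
$U = - \frac{13}{2}$ ($U = 26 \left(- \frac{1}{4}\right) = - \frac{13}{2} \approx -6.5$)
$\left(14267 - 19664\right) - \left(-625 + U 80\right) = \left(14267 - 19664\right) + \left(5^{4} - \left(- \frac{13}{2}\right) 80\right) = -5397 + \left(625 - -520\right) = -5397 + \left(625 + 520\right) = -5397 + 1145 = -4252$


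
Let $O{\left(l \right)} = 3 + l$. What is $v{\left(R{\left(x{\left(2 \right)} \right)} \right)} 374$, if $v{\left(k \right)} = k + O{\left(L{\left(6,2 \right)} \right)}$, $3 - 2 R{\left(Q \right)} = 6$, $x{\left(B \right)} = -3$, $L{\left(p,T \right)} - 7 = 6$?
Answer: $5423$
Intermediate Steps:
$L{\left(p,T \right)} = 13$ ($L{\left(p,T \right)} = 7 + 6 = 13$)
$R{\left(Q \right)} = - \frac{3}{2}$ ($R{\left(Q \right)} = \frac{3}{2} - 3 = - \frac{3}{2}$)
$v{\left(k \right)} = 16 + k$ ($v{\left(k \right)} = k + \left(3 + 13\right) = k + 16 = 16 + k$)
$v{\left(R{\left(x{\left(2 \right)} \right)} \right)} 374 = \left(16 - \frac{3}{2}\right) 374 = \frac{29}{2} \cdot 374 = 5423$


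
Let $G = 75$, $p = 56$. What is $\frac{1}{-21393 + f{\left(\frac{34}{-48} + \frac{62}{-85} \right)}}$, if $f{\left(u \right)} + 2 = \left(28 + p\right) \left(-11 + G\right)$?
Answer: $- \frac{1}{16019} \approx -6.2426 \cdot 10^{-5}$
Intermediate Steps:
$f{\left(u \right)} = 5374$ ($f{\left(u \right)} = -2 + \left(28 + 56\right) \left(-11 + 75\right) = -2 + 84 \cdot 64 = -2 + 5376 = 5374$)
$\frac{1}{-21393 + f{\left(\frac{34}{-48} + \frac{62}{-85} \right)}} = \frac{1}{-21393 + 5374} = \frac{1}{-16019} = - \frac{1}{16019}$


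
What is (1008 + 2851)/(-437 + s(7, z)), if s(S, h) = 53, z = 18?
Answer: -3859/384 ≈ -10.049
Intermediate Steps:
(1008 + 2851)/(-437 + s(7, z)) = (1008 + 2851)/(-437 + 53) = 3859/(-384) = 3859*(-1/384) = -3859/384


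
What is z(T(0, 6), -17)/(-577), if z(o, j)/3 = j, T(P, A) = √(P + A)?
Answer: 51/577 ≈ 0.088388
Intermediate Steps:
T(P, A) = √(A + P)
z(o, j) = 3*j
z(T(0, 6), -17)/(-577) = (3*(-17))/(-577) = -51*(-1/577) = 51/577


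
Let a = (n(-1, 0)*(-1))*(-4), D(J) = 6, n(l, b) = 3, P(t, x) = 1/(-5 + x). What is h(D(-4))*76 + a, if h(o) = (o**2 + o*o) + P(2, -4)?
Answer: 49280/9 ≈ 5475.6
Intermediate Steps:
h(o) = -1/9 + 2*o**2 (h(o) = (o**2 + o*o) + 1/(-5 - 4) = (o**2 + o**2) + 1/(-9) = 2*o**2 - 1/9 = -1/9 + 2*o**2)
a = 12 (a = (3*(-1))*(-4) = -3*(-4) = 12)
h(D(-4))*76 + a = (-1/9 + 2*6**2)*76 + 12 = (-1/9 + 2*36)*76 + 12 = (-1/9 + 72)*76 + 12 = (647/9)*76 + 12 = 49172/9 + 12 = 49280/9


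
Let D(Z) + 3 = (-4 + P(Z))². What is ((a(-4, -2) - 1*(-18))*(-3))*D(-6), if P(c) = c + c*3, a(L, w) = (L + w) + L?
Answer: -18744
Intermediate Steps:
a(L, w) = w + 2*L
P(c) = 4*c (P(c) = c + 3*c = 4*c)
D(Z) = -3 + (-4 + 4*Z)²
((a(-4, -2) - 1*(-18))*(-3))*D(-6) = (((-2 + 2*(-4)) - 1*(-18))*(-3))*(-3 + 16*(-1 - 6)²) = (((-2 - 8) + 18)*(-3))*(-3 + 16*(-7)²) = ((-10 + 18)*(-3))*(-3 + 16*49) = (8*(-3))*(-3 + 784) = -24*781 = -18744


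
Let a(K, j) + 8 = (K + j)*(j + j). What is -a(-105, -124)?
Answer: -56784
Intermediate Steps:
a(K, j) = -8 + 2*j*(K + j) (a(K, j) = -8 + (K + j)*(j + j) = -8 + (K + j)*(2*j) = -8 + 2*j*(K + j))
-a(-105, -124) = -(-8 + 2*(-124)² + 2*(-105)*(-124)) = -(-8 + 2*15376 + 26040) = -(-8 + 30752 + 26040) = -1*56784 = -56784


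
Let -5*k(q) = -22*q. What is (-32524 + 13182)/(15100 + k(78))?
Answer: -2545/2032 ≈ -1.2525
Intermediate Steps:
k(q) = 22*q/5 (k(q) = -(-22)*q/5 = 22*q/5)
(-32524 + 13182)/(15100 + k(78)) = (-32524 + 13182)/(15100 + (22/5)*78) = -19342/(15100 + 1716/5) = -19342/77216/5 = -19342*5/77216 = -2545/2032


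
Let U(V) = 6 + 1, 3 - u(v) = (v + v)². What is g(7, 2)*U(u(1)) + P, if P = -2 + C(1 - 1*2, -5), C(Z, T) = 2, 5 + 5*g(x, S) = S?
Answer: -21/5 ≈ -4.2000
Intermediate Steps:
g(x, S) = -1 + S/5
u(v) = 3 - 4*v² (u(v) = 3 - (v + v)² = 3 - (2*v)² = 3 - 4*v²)
P = 0 (P = -2 + 2 = 0)
U(V) = 7
g(7, 2)*U(u(1)) + P = (-1 + (⅕)*2)*7 + 0 = (-1 + ⅖)*7 + 0 = -⅗*7 + 0 = -21/5 + 0 = -21/5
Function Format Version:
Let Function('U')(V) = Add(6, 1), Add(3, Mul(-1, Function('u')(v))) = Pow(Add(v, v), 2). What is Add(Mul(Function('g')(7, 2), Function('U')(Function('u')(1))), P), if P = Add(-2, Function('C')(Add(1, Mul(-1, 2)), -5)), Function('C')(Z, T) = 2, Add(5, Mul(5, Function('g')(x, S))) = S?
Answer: Rational(-21, 5) ≈ -4.2000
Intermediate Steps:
Function('g')(x, S) = Add(-1, Mul(Rational(1, 5), S))
Function('u')(v) = Add(3, Mul(-4, Pow(v, 2))) (Function('u')(v) = Add(3, Mul(-1, Pow(Add(v, v), 2))) = Add(3, Mul(-1, Pow(Mul(2, v), 2))) = Add(3, Mul(-1, Mul(4, Pow(v, 2)))) = Add(3, Mul(-4, Pow(v, 2))))
P = 0 (P = Add(-2, 2) = 0)
Function('U')(V) = 7
Add(Mul(Function('g')(7, 2), Function('U')(Function('u')(1))), P) = Add(Mul(Add(-1, Mul(Rational(1, 5), 2)), 7), 0) = Add(Mul(Add(-1, Rational(2, 5)), 7), 0) = Add(Mul(Rational(-3, 5), 7), 0) = Add(Rational(-21, 5), 0) = Rational(-21, 5)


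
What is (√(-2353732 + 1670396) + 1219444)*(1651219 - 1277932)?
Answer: 455202592428 + 746574*I*√170834 ≈ 4.552e+11 + 3.0857e+8*I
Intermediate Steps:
(√(-2353732 + 1670396) + 1219444)*(1651219 - 1277932) = (√(-683336) + 1219444)*373287 = (2*I*√170834 + 1219444)*373287 = (1219444 + 2*I*√170834)*373287 = 455202592428 + 746574*I*√170834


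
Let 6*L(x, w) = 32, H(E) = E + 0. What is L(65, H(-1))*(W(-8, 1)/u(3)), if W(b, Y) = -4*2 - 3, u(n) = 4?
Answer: -44/3 ≈ -14.667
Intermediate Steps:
H(E) = E
W(b, Y) = -11 (W(b, Y) = -8 - 3 = -11)
L(x, w) = 16/3 (L(x, w) = (1/6)*32 = 16/3)
L(65, H(-1))*(W(-8, 1)/u(3)) = 16*(-11/4)/3 = 16*(-11*1/4)/3 = (16/3)*(-11/4) = -44/3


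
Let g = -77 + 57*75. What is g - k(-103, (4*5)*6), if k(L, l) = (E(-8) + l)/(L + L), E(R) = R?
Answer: 432450/103 ≈ 4198.5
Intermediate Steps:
k(L, l) = (-8 + l)/(2*L) (k(L, l) = (-8 + l)/(L + L) = (-8 + l)/((2*L)) = (-8 + l)*(1/(2*L)) = (-8 + l)/(2*L))
g = 4198 (g = -77 + 4275 = 4198)
g - k(-103, (4*5)*6) = 4198 - (-8 + (4*5)*6)/(2*(-103)) = 4198 - (-1)*(-8 + 20*6)/(2*103) = 4198 - (-1)*(-8 + 120)/(2*103) = 4198 - (-1)*112/(2*103) = 4198 - 1*(-56/103) = 4198 + 56/103 = 432450/103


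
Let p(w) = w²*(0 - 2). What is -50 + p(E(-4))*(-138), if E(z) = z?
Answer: 4366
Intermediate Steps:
p(w) = -2*w² (p(w) = w²*(-2) = -2*w²)
-50 + p(E(-4))*(-138) = -50 - 2*(-4)²*(-138) = -50 - 2*16*(-138) = -50 - 32*(-138) = -50 + 4416 = 4366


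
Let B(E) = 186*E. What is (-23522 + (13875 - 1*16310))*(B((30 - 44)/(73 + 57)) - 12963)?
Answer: 21905034429/65 ≈ 3.3700e+8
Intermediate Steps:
(-23522 + (13875 - 1*16310))*(B((30 - 44)/(73 + 57)) - 12963) = (-23522 + (13875 - 1*16310))*(186*((30 - 44)/(73 + 57)) - 12963) = (-23522 + (13875 - 16310))*(186*(-14/130) - 12963) = (-23522 - 2435)*(186*(-14*1/130) - 12963) = -25957*(186*(-7/65) - 12963) = -25957*(-1302/65 - 12963) = -25957*(-843897/65) = 21905034429/65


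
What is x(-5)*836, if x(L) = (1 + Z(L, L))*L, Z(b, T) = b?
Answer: 16720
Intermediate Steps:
x(L) = L*(1 + L) (x(L) = (1 + L)*L = L*(1 + L))
x(-5)*836 = -5*(1 - 5)*836 = -5*(-4)*836 = 20*836 = 16720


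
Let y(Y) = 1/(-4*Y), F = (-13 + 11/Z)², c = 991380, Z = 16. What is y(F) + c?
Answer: 38474466356/38809 ≈ 9.9138e+5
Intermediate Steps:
F = 38809/256 (F = (-13 + 11/16)² = (-197/16)² = 38809/256 ≈ 151.60)
y(Y) = -1/(4*Y)
y(F) + c = -1/(4*38809/256) + 991380 = -¼*256/38809 + 991380 = -64/38809 + 991380 = 38474466356/38809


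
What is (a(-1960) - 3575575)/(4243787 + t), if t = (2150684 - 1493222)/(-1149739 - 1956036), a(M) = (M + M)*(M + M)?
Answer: 36619649514375/13180246912463 ≈ 2.7784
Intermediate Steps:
a(M) = 4*M² (a(M) = (2*M)*(2*M) = 4*M²)
t = -657462/3105775 (t = 657462/(-3105775) = 657462*(-1/3105775) = -657462/3105775 ≈ -0.21169)
(a(-1960) - 3575575)/(4243787 + t) = (4*(-1960)² - 3575575)/(4243787 - 657462/3105775) = (4*3841600 - 3575575)/(13180246912463/3105775) = (15366400 - 3575575)*(3105775/13180246912463) = 11790825*(3105775/13180246912463) = 36619649514375/13180246912463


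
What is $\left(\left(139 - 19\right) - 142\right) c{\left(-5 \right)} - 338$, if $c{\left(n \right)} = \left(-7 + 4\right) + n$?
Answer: $-162$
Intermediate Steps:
$c{\left(n \right)} = -3 + n$
$\left(\left(139 - 19\right) - 142\right) c{\left(-5 \right)} - 338 = \left(\left(139 - 19\right) - 142\right) \left(-3 - 5\right) - 338 = \left(120 - 142\right) \left(-8\right) - 338 = \left(-22\right) \left(-8\right) - 338 = 176 - 338 = -162$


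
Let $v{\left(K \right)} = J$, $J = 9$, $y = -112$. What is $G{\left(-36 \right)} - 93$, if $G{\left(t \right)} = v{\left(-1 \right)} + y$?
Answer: $-196$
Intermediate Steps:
$v{\left(K \right)} = 9$
$G{\left(t \right)} = -103$ ($G{\left(t \right)} = 9 - 112 = -103$)
$G{\left(-36 \right)} - 93 = -103 - 93 = -196$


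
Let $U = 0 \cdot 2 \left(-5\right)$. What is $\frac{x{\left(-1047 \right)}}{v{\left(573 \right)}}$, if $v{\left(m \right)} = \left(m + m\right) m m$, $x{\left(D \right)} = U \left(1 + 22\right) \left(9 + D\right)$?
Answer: $0$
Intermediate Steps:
$U = 0$ ($U = 0 \left(-5\right) = 0$)
$x{\left(D \right)} = 0$ ($x{\left(D \right)} = 0 \left(1 + 22\right) \left(9 + D\right) = 0 \cdot 23 \left(9 + D\right) = 0 \left(207 + 23 D\right) = 0$)
$v{\left(m \right)} = 2 m^{3}$ ($v{\left(m \right)} = 2 m m^{2} = 2 m^{3}$)
$\frac{x{\left(-1047 \right)}}{v{\left(573 \right)}} = \frac{0}{2 \cdot 573^{3}} = \frac{0}{2 \cdot 188132517} = \frac{0}{376265034} = 0 \cdot \frac{1}{376265034} = 0$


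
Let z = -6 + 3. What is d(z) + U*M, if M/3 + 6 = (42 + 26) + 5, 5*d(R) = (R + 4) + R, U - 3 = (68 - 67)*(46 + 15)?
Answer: 64318/5 ≈ 12864.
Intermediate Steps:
z = -3
U = 64 (U = 3 + (68 - 67)*(46 + 15) = 3 + 1*61 = 3 + 61 = 64)
d(R) = ⅘ + 2*R/5 (d(R) = ((R + 4) + R)/5 = ((4 + R) + R)/5 = (4 + 2*R)/5 = ⅘ + 2*R/5)
M = 201 (M = -18 + 3*((42 + 26) + 5) = -18 + 3*(68 + 5) = -18 + 3*73 = -18 + 219 = 201)
d(z) + U*M = (⅘ + (⅖)*(-3)) + 64*201 = (⅘ - 6/5) + 12864 = -⅖ + 12864 = 64318/5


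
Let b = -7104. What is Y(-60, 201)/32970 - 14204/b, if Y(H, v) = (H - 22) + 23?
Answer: 6498427/3253040 ≈ 1.9976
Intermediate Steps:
Y(H, v) = 1 + H (Y(H, v) = (-22 + H) + 23 = 1 + H)
Y(-60, 201)/32970 - 14204/b = (1 - 60)/32970 - 14204/(-7104) = -59*1/32970 - 14204*(-1/7104) = -59/32970 + 3551/1776 = 6498427/3253040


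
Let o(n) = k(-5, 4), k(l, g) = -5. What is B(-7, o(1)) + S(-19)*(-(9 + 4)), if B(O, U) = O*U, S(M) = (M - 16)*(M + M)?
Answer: -17255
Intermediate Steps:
S(M) = 2*M*(-16 + M) (S(M) = (-16 + M)*(2*M) = 2*M*(-16 + M))
o(n) = -5
B(-7, o(1)) + S(-19)*(-(9 + 4)) = -7*(-5) + (2*(-19)*(-16 - 19))*(-(9 + 4)) = 35 + (2*(-19)*(-35))*(-1*13) = 35 + 1330*(-13) = 35 - 17290 = -17255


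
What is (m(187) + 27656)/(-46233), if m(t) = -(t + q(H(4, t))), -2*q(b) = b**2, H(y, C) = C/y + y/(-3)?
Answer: -8208097/13315104 ≈ -0.61645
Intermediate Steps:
H(y, C) = -y/3 + C/y (H(y, C) = C/y + y*(-1/3) = C/y - y/3 = -y/3 + C/y)
q(b) = -b**2/2
m(t) = (-4/3 + t/4)**2/2 - t (m(t) = -(t - (-1/3*4 + t/4)**2/2) = -(t - (-4/3 + t*(1/4))**2/2) = -(t - (-4/3 + t/4)**2/2) = (-4/3 + t/4)**2/2 - t)
(m(187) + 27656)/(-46233) = ((-1*187 + (-16 + 3*187)**2/288) + 27656)/(-46233) = ((-187 + (-16 + 561)**2/288) + 27656)*(-1/46233) = ((-187 + (1/288)*545**2) + 27656)*(-1/46233) = ((-187 + (1/288)*297025) + 27656)*(-1/46233) = ((-187 + 297025/288) + 27656)*(-1/46233) = (243169/288 + 27656)*(-1/46233) = (8208097/288)*(-1/46233) = -8208097/13315104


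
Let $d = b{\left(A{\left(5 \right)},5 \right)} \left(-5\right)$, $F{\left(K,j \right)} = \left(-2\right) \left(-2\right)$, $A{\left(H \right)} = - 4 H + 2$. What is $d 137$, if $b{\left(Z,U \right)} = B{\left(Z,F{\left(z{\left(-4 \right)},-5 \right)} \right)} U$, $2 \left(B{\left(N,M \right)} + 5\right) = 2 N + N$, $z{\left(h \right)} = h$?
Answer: $109600$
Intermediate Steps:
$A{\left(H \right)} = 2 - 4 H$
$F{\left(K,j \right)} = 4$
$B{\left(N,M \right)} = -5 + \frac{3 N}{2}$ ($B{\left(N,M \right)} = -5 + \frac{2 N + N}{2} = -5 + \frac{3 N}{2}$)
$b{\left(Z,U \right)} = U \left(-5 + \frac{3 Z}{2}\right)$ ($b{\left(Z,U \right)} = \left(-5 + \frac{3 Z}{2}\right) U = U \left(-5 + \frac{3 Z}{2}\right)$)
$d = 800$ ($d = \frac{1}{2} \cdot 5 \left(-10 + 3 \left(2 - 20\right)\right) \left(-5\right) = \frac{1}{2} \cdot 5 \left(-10 + 3 \left(-18\right)\right) \left(-5\right) = \frac{1}{2} \cdot 5 \left(-10 - 54\right) \left(-5\right) = \frac{1}{2} \cdot 5 \left(-64\right) \left(-5\right) = \left(-160\right) \left(-5\right) = 800$)
$d 137 = 800 \cdot 137 = 109600$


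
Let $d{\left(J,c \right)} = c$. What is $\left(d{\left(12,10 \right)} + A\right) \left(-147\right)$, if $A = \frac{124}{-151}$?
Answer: $- \frac{203742}{151} \approx -1349.3$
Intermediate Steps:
$A = - \frac{124}{151}$ ($A = 124 \left(- \frac{1}{151}\right) = - \frac{124}{151} \approx -0.82119$)
$\left(d{\left(12,10 \right)} + A\right) \left(-147\right) = \left(10 - \frac{124}{151}\right) \left(-147\right) = \frac{1386}{151} \left(-147\right) = - \frac{203742}{151}$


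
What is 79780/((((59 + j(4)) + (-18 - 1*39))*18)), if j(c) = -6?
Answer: -19945/18 ≈ -1108.1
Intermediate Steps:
79780/((((59 + j(4)) + (-18 - 1*39))*18)) = 79780/((((59 - 6) + (-18 - 1*39))*18)) = 79780/(((53 + (-18 - 39))*18)) = 79780/(((53 - 57)*18)) = 79780/((-4*18)) = 79780/(-72) = 79780*(-1/72) = -19945/18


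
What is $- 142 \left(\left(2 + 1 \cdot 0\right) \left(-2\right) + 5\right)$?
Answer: $-142$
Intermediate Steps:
$- 142 \left(\left(2 + 1 \cdot 0\right) \left(-2\right) + 5\right) = - 142 \left(\left(2 + 0\right) \left(-2\right) + 5\right) = - 142 \left(2 \left(-2\right) + 5\right) = - 142 \left(-4 + 5\right) = \left(-142\right) 1 = -142$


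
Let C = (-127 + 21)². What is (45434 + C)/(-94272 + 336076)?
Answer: 28335/120902 ≈ 0.23436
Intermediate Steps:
C = 11236 (C = (-106)² = 11236)
(45434 + C)/(-94272 + 336076) = (45434 + 11236)/(-94272 + 336076) = 56670/241804 = 56670*(1/241804) = 28335/120902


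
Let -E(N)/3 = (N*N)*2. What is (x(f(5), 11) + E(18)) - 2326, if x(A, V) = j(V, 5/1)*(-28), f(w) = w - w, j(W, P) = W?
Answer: -4578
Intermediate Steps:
f(w) = 0
x(A, V) = -28*V (x(A, V) = V*(-28) = -28*V)
E(N) = -6*N² (E(N) = -3*N*N*2 = -3*N²*2 = -6*N²)
(x(f(5), 11) + E(18)) - 2326 = (-28*11 - 6*18²) - 2326 = (-308 - 6*324) - 2326 = (-308 - 1944) - 2326 = -2252 - 2326 = -4578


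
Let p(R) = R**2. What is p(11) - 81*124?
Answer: -9923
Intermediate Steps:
p(11) - 81*124 = 11**2 - 81*124 = 121 - 10044 = -9923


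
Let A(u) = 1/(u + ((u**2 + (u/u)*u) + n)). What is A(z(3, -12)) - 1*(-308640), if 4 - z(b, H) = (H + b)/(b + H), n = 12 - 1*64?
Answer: 11419679/37 ≈ 3.0864e+5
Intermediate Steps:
n = -52 (n = 12 - 64 = -52)
z(b, H) = 3 (z(b, H) = 4 - (H + b)/(b + H) = 4 - (H + b)/(H + b) = 4 - 1*1 = 4 - 1 = 3)
A(u) = 1/(-52 + u**2 + 2*u) (A(u) = 1/(u + ((u**2 + (u/u)*u) - 52)) = 1/(u + ((u**2 + 1*u) - 52)) = 1/(u + ((u**2 + u) - 52)) = 1/(u + ((u + u**2) - 52)) = 1/(u + (-52 + u + u**2)) = 1/(-52 + u**2 + 2*u))
A(z(3, -12)) - 1*(-308640) = 1/(-52 + 3**2 + 2*3) - 1*(-308640) = 1/(-52 + 9 + 6) + 308640 = 1/(-37) + 308640 = -1/37 + 308640 = 11419679/37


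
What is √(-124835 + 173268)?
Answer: √48433 ≈ 220.07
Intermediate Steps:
√(-124835 + 173268) = √48433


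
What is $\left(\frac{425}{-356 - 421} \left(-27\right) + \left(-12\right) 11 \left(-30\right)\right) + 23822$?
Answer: $\frac{7199363}{259} \approx 27797.0$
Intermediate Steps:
$\left(\frac{425}{-356 - 421} \left(-27\right) + \left(-12\right) 11 \left(-30\right)\right) + 23822 = \left(\frac{425}{-777} \left(-27\right) - -3960\right) + 23822 = \left(425 \left(- \frac{1}{777}\right) \left(-27\right) + 3960\right) + 23822 = \left(\left(- \frac{425}{777}\right) \left(-27\right) + 3960\right) + 23822 = \left(\frac{3825}{259} + 3960\right) + 23822 = \frac{1029465}{259} + 23822 = \frac{7199363}{259}$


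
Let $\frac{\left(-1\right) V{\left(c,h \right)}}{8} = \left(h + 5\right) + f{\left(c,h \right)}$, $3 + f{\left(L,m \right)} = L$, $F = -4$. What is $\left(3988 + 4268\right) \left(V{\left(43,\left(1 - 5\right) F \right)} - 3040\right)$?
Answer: $-29127168$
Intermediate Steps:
$f{\left(L,m \right)} = -3 + L$
$V{\left(c,h \right)} = -16 - 8 c - 8 h$ ($V{\left(c,h \right)} = - 8 \left(\left(h + 5\right) + \left(-3 + c\right)\right) = - 8 \left(\left(5 + h\right) + \left(-3 + c\right)\right) = - 8 \left(2 + c + h\right) = -16 - 8 c - 8 h$)
$\left(3988 + 4268\right) \left(V{\left(43,\left(1 - 5\right) F \right)} - 3040\right) = \left(3988 + 4268\right) \left(\left(-16 - 344 - 8 \left(1 - 5\right) \left(-4\right)\right) - 3040\right) = 8256 \left(\left(-16 - 344 - 8 \left(\left(-4\right) \left(-4\right)\right)\right) - 3040\right) = 8256 \left(\left(-16 - 344 - 128\right) - 3040\right) = 8256 \left(-488 - 3040\right) = 8256 \left(-3528\right) = -29127168$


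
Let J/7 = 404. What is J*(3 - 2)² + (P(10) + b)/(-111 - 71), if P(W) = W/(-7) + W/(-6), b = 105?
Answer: 5403238/1911 ≈ 2827.4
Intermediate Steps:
J = 2828 (J = 7*404 = 2828)
P(W) = -13*W/42 (P(W) = W*(-⅐) + W*(-⅙) = -W/7 - W/6 = -13*W/42)
J*(3 - 2)² + (P(10) + b)/(-111 - 71) = 2828*(3 - 2)² + (-13/42*10 + 105)/(-111 - 71) = 2828*1² + (-65/21 + 105)/(-182) = 2828*1 + (2140/21)*(-1/182) = 2828 - 1070/1911 = 5403238/1911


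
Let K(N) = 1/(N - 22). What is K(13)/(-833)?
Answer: 1/7497 ≈ 0.00013339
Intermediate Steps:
K(N) = 1/(-22 + N)
K(13)/(-833) = 1/((-22 + 13)*(-833)) = -1/833/(-9) = -⅑*(-1/833) = 1/7497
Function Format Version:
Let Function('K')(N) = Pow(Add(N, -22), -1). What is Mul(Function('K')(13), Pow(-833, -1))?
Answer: Rational(1, 7497) ≈ 0.00013339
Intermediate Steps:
Function('K')(N) = Pow(Add(-22, N), -1)
Mul(Function('K')(13), Pow(-833, -1)) = Mul(Pow(Add(-22, 13), -1), Pow(-833, -1)) = Mul(Pow(-9, -1), Rational(-1, 833)) = Mul(Rational(-1, 9), Rational(-1, 833)) = Rational(1, 7497)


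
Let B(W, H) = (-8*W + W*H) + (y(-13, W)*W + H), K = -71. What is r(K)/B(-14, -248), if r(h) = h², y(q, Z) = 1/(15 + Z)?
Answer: 5041/3322 ≈ 1.5175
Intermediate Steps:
B(W, H) = H - 8*W + H*W + W/(15 + W) (B(W, H) = (-8*W + W*H) + (W/(15 + W) + H) = (-8*W + H*W) + (W/(15 + W) + H) = (-8*W + H*W) + (H + W/(15 + W)) = H - 8*W + H*W + W/(15 + W))
r(K)/B(-14, -248) = (-71)²/(((-14 + (15 - 14)*(-248 - 8*(-14) - 248*(-14)))/(15 - 14))) = 5041/(((-14 + 1*(-248 + 112 + 3472))/1)) = 5041/((1*(-14 + 1*3336))) = 5041/((1*(-14 + 3336))) = 5041/((1*3322)) = 5041/3322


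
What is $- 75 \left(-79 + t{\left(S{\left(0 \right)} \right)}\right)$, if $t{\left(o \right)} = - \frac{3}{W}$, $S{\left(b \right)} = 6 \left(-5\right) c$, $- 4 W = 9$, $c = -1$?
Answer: $5825$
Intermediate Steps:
$W = - \frac{9}{4}$ ($W = \left(- \frac{1}{4}\right) 9 = - \frac{9}{4} \approx -2.25$)
$S{\left(b \right)} = 30$ ($S{\left(b \right)} = 6 \left(-5\right) \left(-1\right) = \left(-30\right) \left(-1\right) = 30$)
$t{\left(o \right)} = \frac{4}{3}$ ($t{\left(o \right)} = - \frac{3}{- \frac{9}{4}} = \left(-3\right) \left(- \frac{4}{9}\right) = \frac{4}{3}$)
$- 75 \left(-79 + t{\left(S{\left(0 \right)} \right)}\right) = - 75 \left(-79 + \frac{4}{3}\right) = \left(-75\right) \left(- \frac{233}{3}\right) = 5825$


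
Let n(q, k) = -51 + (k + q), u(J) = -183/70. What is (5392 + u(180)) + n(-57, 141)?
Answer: 379567/70 ≈ 5422.4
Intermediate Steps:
u(J) = -183/70 (u(J) = -183*1/70 = -183/70)
n(q, k) = -51 + k + q
(5392 + u(180)) + n(-57, 141) = (5392 - 183/70) + (-51 + 141 - 57) = 377257/70 + 33 = 379567/70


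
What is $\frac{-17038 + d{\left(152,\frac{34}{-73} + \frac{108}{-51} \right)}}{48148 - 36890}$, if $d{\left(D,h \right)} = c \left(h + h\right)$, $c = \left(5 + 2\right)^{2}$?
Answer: $- \frac{825321}{537353} \approx -1.5359$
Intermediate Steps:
$c = 49$ ($c = 7^{2} = 49$)
$d{\left(D,h \right)} = 98 h$ ($d{\left(D,h \right)} = 49 \left(h + h\right) = 49 \cdot 2 h = 98 h$)
$\frac{-17038 + d{\left(152,\frac{34}{-73} + \frac{108}{-51} \right)}}{48148 - 36890} = \frac{-17038 + 98 \left(\frac{34}{-73} + \frac{108}{-51}\right)}{48148 - 36890} = \frac{-17038 + 98 \left(34 \left(- \frac{1}{73}\right) + 108 \left(- \frac{1}{51}\right)\right)}{11258} = \left(-17038 + 98 \left(- \frac{34}{73} - \frac{36}{17}\right)\right) \frac{1}{11258} = \left(-17038 + 98 \left(- \frac{3206}{1241}\right)\right) \frac{1}{11258} = \left(-17038 - \frac{314188}{1241}\right) \frac{1}{11258} = \left(- \frac{21458346}{1241}\right) \frac{1}{11258} = - \frac{825321}{537353}$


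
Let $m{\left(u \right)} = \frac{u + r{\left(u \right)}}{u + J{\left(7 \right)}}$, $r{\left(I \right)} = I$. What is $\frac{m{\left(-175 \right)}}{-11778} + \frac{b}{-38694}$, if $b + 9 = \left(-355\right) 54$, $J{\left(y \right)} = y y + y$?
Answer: $\frac{639699959}{1291257474} \approx 0.49541$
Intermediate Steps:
$J{\left(y \right)} = y + y^{2}$ ($J{\left(y \right)} = y^{2} + y = y + y^{2}$)
$b = -19179$ ($b = -9 - 19170 = -19179$)
$m{\left(u \right)} = \frac{2 u}{56 + u}$ ($m{\left(u \right)} = \frac{u + u}{u + 7 \left(1 + 7\right)} = \frac{2 u}{u + 7 \cdot 8} = \frac{2 u}{u + 56} = \frac{2 u}{56 + u}$)
$\frac{m{\left(-175 \right)}}{-11778} + \frac{b}{-38694} = \frac{2 \left(-175\right) \frac{1}{56 - 175}}{-11778} - \frac{19179}{-38694} = 2 \left(-175\right) \frac{1}{-119} \left(- \frac{1}{11778}\right) - - \frac{6393}{12898} = 2 \left(-175\right) \left(- \frac{1}{119}\right) \left(- \frac{1}{11778}\right) + \frac{6393}{12898} = \frac{50}{17} \left(- \frac{1}{11778}\right) + \frac{6393}{12898} = - \frac{25}{100113} + \frac{6393}{12898} = \frac{639699959}{1291257474}$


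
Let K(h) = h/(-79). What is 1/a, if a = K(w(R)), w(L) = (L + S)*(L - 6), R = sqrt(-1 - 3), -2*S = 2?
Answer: -79/100 - 553*I/100 ≈ -0.79 - 5.53*I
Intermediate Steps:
S = -1 (S = -1/2*2 = -1)
R = 2*I (R = sqrt(-4) = 2*I ≈ 2.0*I)
w(L) = (-1 + L)*(-6 + L) (w(L) = (L - 1)*(L - 6) = (-1 + L)*(-6 + L))
K(h) = -h/79 (K(h) = h*(-1/79) = -h/79)
a = -2/79 + 14*I/79 (a = -(6 + (2*I)**2 - 14*I)/79 = -(6 - 4 - 14*I)/79 = -(2 - 14*I)/79 = -2/79 + 14*I/79 ≈ -0.025316 + 0.17722*I)
1/a = 1/(-2/79 + 14*I/79) = 6241*(-2/79 - 14*I/79)/200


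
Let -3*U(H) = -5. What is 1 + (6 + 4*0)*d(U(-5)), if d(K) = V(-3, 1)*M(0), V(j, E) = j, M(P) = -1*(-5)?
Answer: -89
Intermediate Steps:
M(P) = 5
U(H) = 5/3 (U(H) = -⅓*(-5) = 5/3)
d(K) = -15 (d(K) = -3*5 = -15)
1 + (6 + 4*0)*d(U(-5)) = 1 + (6 + 4*0)*(-15) = 1 + (6 + 0)*(-15) = 1 + 6*(-15) = 1 - 90 = -89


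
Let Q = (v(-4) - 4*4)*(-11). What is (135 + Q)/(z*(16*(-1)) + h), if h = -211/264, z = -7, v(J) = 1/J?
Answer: 82830/29357 ≈ 2.8215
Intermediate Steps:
h = -211/264 (h = -211*1/264 = -211/264 ≈ -0.79924)
Q = 715/4 (Q = (1/(-4) - 4*4)*(-11) = (-¼ - 16)*(-11) = -65/4*(-11) = 715/4 ≈ 178.75)
(135 + Q)/(z*(16*(-1)) + h) = (135 + 715/4)/(-112*(-1) - 211/264) = 1255/(4*(-7*(-16) - 211/264)) = 1255/(4*(112 - 211/264)) = 1255/(4*(29357/264)) = (1255/4)*(264/29357) = 82830/29357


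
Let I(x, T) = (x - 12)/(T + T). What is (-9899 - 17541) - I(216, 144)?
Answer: -658577/24 ≈ -27441.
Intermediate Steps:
I(x, T) = (-12 + x)/(2*T) (I(x, T) = (-12 + x)/((2*T)) = (-12 + x)*(1/(2*T)) = (-12 + x)/(2*T))
(-9899 - 17541) - I(216, 144) = (-9899 - 17541) - (-12 + 216)/(2*144) = -27440 - 204/(2*144) = -27440 - 1*17/24 = -27440 - 17/24 = -658577/24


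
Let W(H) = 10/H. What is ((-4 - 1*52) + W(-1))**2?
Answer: 4356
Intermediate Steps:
((-4 - 1*52) + W(-1))**2 = ((-4 - 1*52) + 10/(-1))**2 = ((-4 - 52) + 10*(-1))**2 = (-56 - 10)**2 = (-66)**2 = 4356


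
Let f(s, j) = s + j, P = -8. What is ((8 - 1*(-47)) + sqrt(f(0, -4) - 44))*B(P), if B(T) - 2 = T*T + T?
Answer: 3190 + 232*I*sqrt(3) ≈ 3190.0 + 401.84*I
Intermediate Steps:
f(s, j) = j + s
B(T) = 2 + T + T**2 (B(T) = 2 + (T*T + T) = 2 + (T**2 + T) = 2 + (T + T**2) = 2 + T + T**2)
((8 - 1*(-47)) + sqrt(f(0, -4) - 44))*B(P) = ((8 - 1*(-47)) + sqrt((-4 + 0) - 44))*(2 - 8 + (-8)**2) = ((8 + 47) + sqrt(-4 - 44))*(2 - 8 + 64) = (55 + sqrt(-48))*58 = (55 + 4*I*sqrt(3))*58 = 3190 + 232*I*sqrt(3)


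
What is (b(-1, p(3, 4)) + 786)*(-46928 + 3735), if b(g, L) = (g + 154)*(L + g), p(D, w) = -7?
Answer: 18918534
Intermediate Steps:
b(g, L) = (154 + g)*(L + g)
(b(-1, p(3, 4)) + 786)*(-46928 + 3735) = (((-1)² + 154*(-7) + 154*(-1) - 7*(-1)) + 786)*(-46928 + 3735) = ((1 - 1078 - 154 + 7) + 786)*(-43193) = (-1224 + 786)*(-43193) = -438*(-43193) = 18918534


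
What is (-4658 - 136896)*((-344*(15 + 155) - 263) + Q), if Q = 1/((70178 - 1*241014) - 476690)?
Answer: 2692188617929363/323763 ≈ 8.3153e+9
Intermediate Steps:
Q = -1/647526 (Q = 1/((70178 - 241014) - 476690) = 1/(-170836 - 476690) = 1/(-647526) = -1/647526 ≈ -1.5443e-6)
(-4658 - 136896)*((-344*(15 + 155) - 263) + Q) = (-4658 - 136896)*((-344*(15 + 155) - 263) - 1/647526) = -141554*((-344*170 - 263) - 1/647526) = -141554*((-58480 - 263) - 1/647526) = -141554*(-58743 - 1/647526) = -141554*(-38037619819/647526) = 2692188617929363/323763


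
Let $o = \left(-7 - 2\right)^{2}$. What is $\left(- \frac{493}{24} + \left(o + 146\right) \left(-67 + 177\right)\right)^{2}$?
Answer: $\frac{358545871369}{576} \approx 6.2248 \cdot 10^{8}$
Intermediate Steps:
$o = 81$ ($o = \left(-9\right)^{2} = 81$)
$\left(- \frac{493}{24} + \left(o + 146\right) \left(-67 + 177\right)\right)^{2} = \left(- \frac{493}{24} + \left(81 + 146\right) \left(-67 + 177\right)\right)^{2} = \left(\left(-493\right) \frac{1}{24} + 227 \cdot 110\right)^{2} = \left(- \frac{493}{24} + 24970\right)^{2} = \left(\frac{598787}{24}\right)^{2} = \frac{358545871369}{576}$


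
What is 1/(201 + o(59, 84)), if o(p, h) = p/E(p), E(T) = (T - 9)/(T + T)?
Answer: 25/8506 ≈ 0.0029391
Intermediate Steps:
E(T) = (-9 + T)/(2*T) (E(T) = (-9 + T)/((2*T)) = (-9 + T)*(1/(2*T)) = (-9 + T)/(2*T))
o(p, h) = 2*p**2/(-9 + p) (o(p, h) = p/(((-9 + p)/(2*p))) = p*(2*p/(-9 + p)) = 2*p**2/(-9 + p))
1/(201 + o(59, 84)) = 1/(201 + 2*59**2/(-9 + 59)) = 1/(201 + 2*3481/50) = 1/(201 + 2*3481*(1/50)) = 1/(201 + 3481/25) = 1/(8506/25) = 25/8506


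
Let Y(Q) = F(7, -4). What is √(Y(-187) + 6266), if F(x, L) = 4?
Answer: √6270 ≈ 79.183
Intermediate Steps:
Y(Q) = 4
√(Y(-187) + 6266) = √(4 + 6266) = √6270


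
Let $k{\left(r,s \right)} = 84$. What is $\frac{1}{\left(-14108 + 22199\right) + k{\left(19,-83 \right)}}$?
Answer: $\frac{1}{8175} \approx 0.00012232$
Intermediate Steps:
$\frac{1}{\left(-14108 + 22199\right) + k{\left(19,-83 \right)}} = \frac{1}{\left(-14108 + 22199\right) + 84} = \frac{1}{8091 + 84} = \frac{1}{8175}$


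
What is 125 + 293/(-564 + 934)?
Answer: 46543/370 ≈ 125.79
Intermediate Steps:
125 + 293/(-564 + 934) = 125 + 293/370 = 46543/370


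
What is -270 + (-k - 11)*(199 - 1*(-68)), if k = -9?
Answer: -804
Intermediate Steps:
-270 + (-k - 11)*(199 - 1*(-68)) = -270 + (-1*(-9) - 11)*(199 - 1*(-68)) = -270 + (9 - 11)*(199 + 68) = -270 - 2*267 = -270 - 534 = -804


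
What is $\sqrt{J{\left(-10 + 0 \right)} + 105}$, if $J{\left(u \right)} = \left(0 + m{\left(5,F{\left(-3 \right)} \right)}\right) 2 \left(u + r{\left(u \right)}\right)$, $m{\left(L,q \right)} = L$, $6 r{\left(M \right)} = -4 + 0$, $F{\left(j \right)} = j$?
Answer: $\frac{i \sqrt{15}}{3} \approx 1.291 i$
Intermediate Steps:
$r{\left(M \right)} = - \frac{2}{3}$ ($r{\left(M \right)} = \frac{-4 + 0}{6} = \frac{1}{6} \left(-4\right) = - \frac{2}{3}$)
$J{\left(u \right)} = - \frac{20}{3} + 10 u$ ($J{\left(u \right)} = \left(0 + 5\right) 2 \left(u - \frac{2}{3}\right) = 5 \cdot 2 \left(- \frac{2}{3} + u\right) = 10 \left(- \frac{2}{3} + u\right) = - \frac{20}{3} + 10 u$)
$\sqrt{J{\left(-10 + 0 \right)} + 105} = \sqrt{\left(- \frac{20}{3} + 10 \left(-10 + 0\right)\right) + 105} = \sqrt{\left(- \frac{20}{3} + 10 \left(-10\right)\right) + 105} = \sqrt{\left(- \frac{20}{3} - 100\right) + 105} = \sqrt{- \frac{320}{3} + 105} = \sqrt{- \frac{5}{3}} = \frac{i \sqrt{15}}{3}$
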